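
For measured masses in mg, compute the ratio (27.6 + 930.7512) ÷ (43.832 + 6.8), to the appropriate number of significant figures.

18.9

27.6 + 930.7512 = 958.3512, limited to 1 d.p. → 4 s.f.; 43.832 + 6.8 = 50.632, limited to 1 d.p. → 3 s.f.
Carrying full precision, 958.3512 ÷ 50.632 = 18.9277769…; keep min(4, 3) = 3 s.f.
Rounded to 3 significant figures: 18.9.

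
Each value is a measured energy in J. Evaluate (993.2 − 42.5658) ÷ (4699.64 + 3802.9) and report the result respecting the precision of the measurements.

993.2 − 42.5658 = 950.6342, limited to 1 d.p. → 4 s.f.; 4699.64 + 3802.9 = 8502.54, limited to 1 d.p. → 5 s.f.
Carrying full precision, 950.6342 ÷ 8502.54 = 0.111805907411…; keep min(4, 5) = 4 s.f.
Rounded to 4 significant figures: 0.1118.

0.1118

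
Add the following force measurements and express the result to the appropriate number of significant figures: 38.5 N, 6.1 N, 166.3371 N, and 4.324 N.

215.3 N

38.5 N + 6.1 N + 166.3371 N + 4.324 N = 215.2611 N.
Addition/subtraction keeps the fewest decimal places: 38.5 → 1 decimal place, 6.1 → 1 decimal place, 166.3371 → 4 decimal places, 4.324 → 3 decimal places; limit is 1.
Rounded to 1 decimal place: 215.3 N.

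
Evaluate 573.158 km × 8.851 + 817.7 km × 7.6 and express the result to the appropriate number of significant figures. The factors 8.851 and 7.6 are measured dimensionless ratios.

1.13 × 10^4 km

573.158 × 8.851 = 5073.021458 → 5073 km (4 s.f., last digit at the 10^0 place).
817.7 × 7.6 = 6214.52 → 6.2 × 10^3 km (2 s.f., last digit at the 10^2 place).
Sum: 11287.541458 km; keep the coarser place, 10^2.
Result: 1.13 × 10^4 km.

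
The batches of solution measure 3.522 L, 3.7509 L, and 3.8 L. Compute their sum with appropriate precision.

11.1 L

3.522 L + 3.7509 L + 3.8 L = 11.0729 L.
Addition/subtraction keeps the fewest decimal places: 3.522 → 3 decimal places, 3.7509 → 4 decimal places, 3.8 → 1 decimal place; limit is 1.
Rounded to 1 decimal place: 11.1 L.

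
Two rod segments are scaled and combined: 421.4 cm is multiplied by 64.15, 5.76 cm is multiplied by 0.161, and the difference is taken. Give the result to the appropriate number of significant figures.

421.4 × 64.15 = 27032.81 → 2.703 × 10⁴ cm (4 s.f., last digit at the 10^1 place).
5.76 × 0.161 = 0.92736 → 9.27 × 10⁻¹ cm (3 s.f., last digit at the 10^-3 place).
Difference: 27031.88264 cm; keep the coarser place, 10^1.
Result: 2.703 × 10⁴ cm.

2.703 × 10⁴ cm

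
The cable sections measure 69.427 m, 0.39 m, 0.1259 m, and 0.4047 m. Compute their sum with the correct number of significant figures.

70.35 m

69.427 m + 0.39 m + 0.1259 m + 0.4047 m = 70.3476 m.
Addition/subtraction keeps the fewest decimal places: 69.427 → 3 decimal places, 0.39 → 2 decimal places, 0.1259 → 4 decimal places, 0.4047 → 4 decimal places; limit is 2.
Rounded to 2 decimal places: 70.35 m.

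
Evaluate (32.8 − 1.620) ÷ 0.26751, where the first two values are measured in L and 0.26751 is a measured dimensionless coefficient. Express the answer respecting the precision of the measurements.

117 L

32.8 L − 1.620 L = 31.180 L; the difference is limited to 1 decimal place (3 s.f.).
Carrying full precision, 31.180 ÷ 0.26751 = 116.556390415… L; 0.26751 has 5 s.f., so the result keeps min(3, 5) = 3 s.f.
Rounded to 3 significant figures: 117 L.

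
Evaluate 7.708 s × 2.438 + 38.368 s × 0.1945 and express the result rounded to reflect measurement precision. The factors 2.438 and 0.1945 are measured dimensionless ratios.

26.25 s

7.708 × 2.438 = 18.792104 → 18.79 s (4 s.f., last digit at the 10^-2 place).
38.368 × 0.1945 = 7.462576 → 7.463 s (4 s.f., last digit at the 10^-3 place).
Sum: 26.25468 s; keep the coarser place, 10^-2.
Result: 26.25 s.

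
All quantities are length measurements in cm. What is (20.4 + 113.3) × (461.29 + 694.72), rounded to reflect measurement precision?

1.546 × 10^5 cm²

20.4 + 113.3 = 133.7, limited to 1 d.p. → 4 s.f.; 461.29 + 694.72 = 1156.01, limited to 2 d.p. → 6 s.f.
Carrying full precision, 133.7 × 1156.01 = 154558.537; keep min(4, 6) = 4 s.f.
Rounded to 4 significant figures: 1.546 × 10^5 cm².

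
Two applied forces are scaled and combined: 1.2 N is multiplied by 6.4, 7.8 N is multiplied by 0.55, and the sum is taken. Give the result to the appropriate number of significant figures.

12.0 N

1.2 × 6.4 = 7.68 → 7.7 N (2 s.f., last digit at the 10^-1 place).
7.8 × 0.55 = 4.29 → 4.3 N (2 s.f., last digit at the 10^-1 place).
Sum: 11.97 N; keep the coarser place, 10^-1.
Result: 12.0 N.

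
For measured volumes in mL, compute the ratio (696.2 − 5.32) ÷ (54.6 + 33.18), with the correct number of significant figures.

7.87

696.2 − 5.32 = 690.88, limited to 1 d.p. → 4 s.f.; 54.6 + 33.18 = 87.78, limited to 1 d.p. → 3 s.f.
Carrying full precision, 690.88 ÷ 87.78 = 7.8705855548…; keep min(4, 3) = 3 s.f.
Rounded to 3 significant figures: 7.87.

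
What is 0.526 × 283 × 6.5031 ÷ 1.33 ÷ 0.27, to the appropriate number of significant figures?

0.526 × 283 × 6.5031 ÷ 1.33 ÷ 0.27 = 2695.73505931…
Multiplication/division keeps the fewest significant figures: 0.526 → 3 s.f., 283 → 3 s.f., 6.5031 → 5 s.f., 1.33 → 3 s.f., 0.27 → 2 s.f.; limit is 2.
Rounded to 2 significant figures: 2.7 × 10^3.

2.7 × 10^3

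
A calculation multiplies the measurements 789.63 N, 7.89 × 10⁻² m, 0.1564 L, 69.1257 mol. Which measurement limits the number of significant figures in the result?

7.89 × 10⁻² m

789.63 N → 5 s.f.; 7.89 × 10⁻² m → 3 s.f.; 0.1564 L → 4 s.f.; 69.1257 mol → 6 s.f.
The fewest is 3 significant figures, from 7.89 × 10⁻² m.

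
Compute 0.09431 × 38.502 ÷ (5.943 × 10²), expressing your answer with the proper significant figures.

0.006110

0.09431 × 38.502 ÷ (5.943 × 10²) = 0.00610991691065…
Multiplication/division keeps the fewest significant figures: 0.09431 → 4 s.f., 38.502 → 5 s.f., 5.943 × 10² → 4 s.f.; limit is 4.
Rounded to 4 significant figures: 0.006110.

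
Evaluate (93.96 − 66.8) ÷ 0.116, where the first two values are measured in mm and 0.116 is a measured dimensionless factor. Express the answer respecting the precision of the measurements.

93.96 mm − 66.8 mm = 27.16 mm; the difference is limited to 1 decimal place (3 s.f.).
Carrying full precision, 27.16 ÷ 0.116 = 234.137931034… mm; 0.116 has 3 s.f., so the result keeps min(3, 3) = 3 s.f.
Rounded to 3 significant figures: 234 mm.

234 mm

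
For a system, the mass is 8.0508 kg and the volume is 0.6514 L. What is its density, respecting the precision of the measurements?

density = 8.0508 kg ÷ 0.6514 L = 12.3592262819… kg/L.
8.0508 has 5 significant figures; 0.6514 has 4.
Division/multiplication keeps the fewest: 4 significant figures.
Rounded: 12.36 kg/L.

12.36 kg/L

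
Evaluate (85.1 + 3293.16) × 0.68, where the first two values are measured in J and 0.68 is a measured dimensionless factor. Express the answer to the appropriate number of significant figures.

85.1 J + 3293.16 J = 3378.26 J; the sum is limited to 1 decimal place (5 s.f.).
Carrying full precision, 3378.26 × 0.68 = 2297.2168 J; 0.68 has 2 s.f., so the result keeps min(5, 2) = 2 s.f.
Rounded to 2 significant figures: 2.3 × 10^3 J.

2.3 × 10^3 J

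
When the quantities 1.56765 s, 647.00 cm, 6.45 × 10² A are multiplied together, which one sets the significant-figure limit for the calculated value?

1.56765 s → 6 s.f.; 647.00 cm → 5 s.f.; 6.45 × 10² A → 3 s.f.
The fewest is 3 significant figures, from 6.45 × 10² A.

6.45 × 10² A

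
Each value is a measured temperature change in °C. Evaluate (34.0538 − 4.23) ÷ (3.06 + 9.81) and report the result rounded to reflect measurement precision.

2.317

34.0538 − 4.23 = 29.8238, limited to 2 d.p. → 4 s.f.; 3.06 + 9.81 = 12.87, limited to 2 d.p. → 4 s.f.
Carrying full precision, 29.8238 ÷ 12.87 = 2.31731157731…; keep min(4, 4) = 4 s.f.
Rounded to 4 significant figures: 2.317.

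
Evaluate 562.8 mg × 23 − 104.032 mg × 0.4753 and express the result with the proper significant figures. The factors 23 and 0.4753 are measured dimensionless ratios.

562.8 × 23 = 12944.4 → 1.3 × 10⁴ mg (2 s.f., last digit at the 10^3 place).
104.032 × 0.4753 = 49.4464096 → 49.45 mg (4 s.f., last digit at the 10^-2 place).
Difference: 12894.9535904 mg; keep the coarser place, 10^3.
Result: 1.3 × 10⁴ mg.

1.3 × 10⁴ mg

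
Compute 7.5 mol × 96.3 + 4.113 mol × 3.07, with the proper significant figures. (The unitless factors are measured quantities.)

7.5 × 96.3 = 722.25 → 7.2 × 10^2 mol (2 s.f., last digit at the 10^1 place).
4.113 × 3.07 = 12.62691 → 12.6 mol (3 s.f., last digit at the 10^-1 place).
Sum: 734.87691 mol; keep the coarser place, 10^1.
Result: 7.3 × 10^2 mol.

7.3 × 10^2 mol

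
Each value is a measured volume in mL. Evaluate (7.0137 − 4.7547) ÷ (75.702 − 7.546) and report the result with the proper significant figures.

7.0137 − 4.7547 = 2.2590, limited to 4 d.p. → 5 s.f.; 75.702 − 7.546 = 68.156, limited to 3 d.p. → 5 s.f.
Carrying full precision, 2.2590 ÷ 68.156 = 0.0331445507365…; keep min(5, 5) = 5 s.f.
Rounded to 5 significant figures: 0.033145.

0.033145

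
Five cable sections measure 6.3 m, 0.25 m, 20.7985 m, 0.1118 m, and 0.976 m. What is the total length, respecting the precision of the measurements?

6.3 m + 0.25 m + 20.7985 m + 0.1118 m + 0.976 m = 28.4363 m.
Addition/subtraction keeps the fewest decimal places: 6.3 → 1 decimal place, 0.25 → 2 decimal places, 20.7985 → 4 decimal places, 0.1118 → 4 decimal places, 0.976 → 3 decimal places; limit is 1.
Rounded to 1 decimal place: 28.4 m.

28.4 m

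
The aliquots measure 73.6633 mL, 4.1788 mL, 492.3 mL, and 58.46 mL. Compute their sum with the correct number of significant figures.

73.6633 mL + 4.1788 mL + 492.3 mL + 58.46 mL = 628.6021 mL.
Addition/subtraction keeps the fewest decimal places: 73.6633 → 4 decimal places, 4.1788 → 4 decimal places, 492.3 → 1 decimal place, 58.46 → 2 decimal places; limit is 1.
Rounded to 1 decimal place: 628.6 mL.

628.6 mL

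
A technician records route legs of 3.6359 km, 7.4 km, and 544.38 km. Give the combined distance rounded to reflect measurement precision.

555.4 km

3.6359 km + 7.4 km + 544.38 km = 555.4159 km.
Addition/subtraction keeps the fewest decimal places: 3.6359 → 4 decimal places, 7.4 → 1 decimal place, 544.38 → 2 decimal places; limit is 1.
Rounded to 1 decimal place: 555.4 km.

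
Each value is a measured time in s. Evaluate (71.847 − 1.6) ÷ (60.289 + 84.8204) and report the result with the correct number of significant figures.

71.847 − 1.6 = 70.247, limited to 1 d.p. → 3 s.f.; 60.289 + 84.8204 = 145.1094, limited to 3 d.p. → 6 s.f.
Carrying full precision, 70.247 ÷ 145.1094 = 0.484096826257…; keep min(3, 6) = 3 s.f.
Rounded to 3 significant figures: 0.484.

0.484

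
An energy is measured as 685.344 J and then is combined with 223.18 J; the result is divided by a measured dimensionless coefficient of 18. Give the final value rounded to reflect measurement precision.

5.0 × 10¹ J

685.344 J + 223.18 J = 908.524 J; the sum is limited to 2 decimal places (5 s.f.).
Carrying full precision, 908.524 ÷ 18 = 50.4735555556… J; 18 has 2 s.f., so the result keeps min(5, 2) = 2 s.f.
Rounded to 2 significant figures: 5.0 × 10¹ J.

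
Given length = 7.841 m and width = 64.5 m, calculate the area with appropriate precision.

506 m²

area = 7.841 m × 64.5 m = 505.7445 m².
7.841 has 4 significant figures; 64.5 has 3.
Division/multiplication keeps the fewest: 3 significant figures.
Rounded: 506 m².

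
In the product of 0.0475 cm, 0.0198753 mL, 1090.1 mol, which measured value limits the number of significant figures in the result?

0.0475 cm → 3 s.f.; 0.0198753 mL → 6 s.f.; 1090.1 mol → 5 s.f.
The fewest is 3 significant figures, from 0.0475 cm.

0.0475 cm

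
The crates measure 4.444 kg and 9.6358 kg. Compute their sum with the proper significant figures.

14.080 kg

4.444 kg + 9.6358 kg = 14.0798 kg.
Addition/subtraction keeps the fewest decimal places: 4.444 → 3 decimal places, 9.6358 → 4 decimal places; limit is 3.
Rounded to 3 decimal places: 14.080 kg.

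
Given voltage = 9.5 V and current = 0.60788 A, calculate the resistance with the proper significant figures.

16 Ω

resistance = 9.5 V ÷ 0.60788 A = 15.6280844904… Ω.
9.5 has 2 significant figures; 0.60788 has 5.
Division/multiplication keeps the fewest: 2 significant figures.
Rounded: 16 Ω.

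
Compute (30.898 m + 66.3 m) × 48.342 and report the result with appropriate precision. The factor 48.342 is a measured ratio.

4.70 × 10^3 m

30.898 m + 66.3 m = 97.198 m; the sum is limited to 1 decimal place (3 s.f.).
Carrying full precision, 97.198 × 48.342 = 4698.745716 m; 48.342 has 5 s.f., so the result keeps min(3, 5) = 3 s.f.
Rounded to 3 significant figures: 4.70 × 10^3 m.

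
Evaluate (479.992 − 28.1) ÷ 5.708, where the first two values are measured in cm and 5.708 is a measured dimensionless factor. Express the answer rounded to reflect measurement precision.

479.992 cm − 28.1 cm = 451.892 cm; the difference is limited to 1 decimal place (4 s.f.).
Carrying full precision, 451.892 ÷ 5.708 = 79.1681850035… cm; 5.708 has 4 s.f., so the result keeps min(4, 4) = 4 s.f.
Rounded to 4 significant figures: 79.17 cm.

79.17 cm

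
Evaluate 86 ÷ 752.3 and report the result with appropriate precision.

86 ÷ 752.3 = 0.114316097302…
Multiplication/division keeps the fewest significant figures: 86 → 2 s.f., 752.3 → 4 s.f.; limit is 2.
Rounded to 2 significant figures: 0.11.

0.11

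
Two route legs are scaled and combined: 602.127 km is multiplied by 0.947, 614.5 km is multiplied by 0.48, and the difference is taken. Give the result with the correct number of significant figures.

2.8 × 10² km

602.127 × 0.947 = 570.214269 → 5.70 × 10² km (3 s.f., last digit at the 10^0 place).
614.5 × 0.48 = 294.96 → 2.9 × 10² km (2 s.f., last digit at the 10^1 place).
Difference: 275.254269 km; keep the coarser place, 10^1.
Result: 2.8 × 10² km.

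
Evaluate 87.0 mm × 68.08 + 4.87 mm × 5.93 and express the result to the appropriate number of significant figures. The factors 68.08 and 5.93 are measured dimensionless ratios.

5.95 × 10^3 mm

87.0 × 68.08 = 5922.96 → 5.92 × 10^3 mm (3 s.f., last digit at the 10^1 place).
4.87 × 5.93 = 28.8791 → 28.9 mm (3 s.f., last digit at the 10^-1 place).
Sum: 5951.8391 mm; keep the coarser place, 10^1.
Result: 5.95 × 10^3 mm.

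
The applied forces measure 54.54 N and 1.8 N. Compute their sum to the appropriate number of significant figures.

54.54 N + 1.8 N = 56.34 N.
Addition/subtraction keeps the fewest decimal places: 54.54 → 2 decimal places, 1.8 → 1 decimal place; limit is 1.
Rounded to 1 decimal place: 56.3 N.

56.3 N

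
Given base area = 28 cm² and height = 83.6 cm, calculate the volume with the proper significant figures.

2.3 × 10³ cm³

volume = 28 cm² × 83.6 cm = 2340.8 cm³.
28 has 2 significant figures; 83.6 has 3.
Division/multiplication keeps the fewest: 2 significant figures.
Rounded: 2.3 × 10³ cm³.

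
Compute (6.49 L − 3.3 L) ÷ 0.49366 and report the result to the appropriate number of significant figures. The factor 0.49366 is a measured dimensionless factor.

6.49 L − 3.3 L = 3.19 L; the difference is limited to 1 decimal place (2 s.f.).
Carrying full precision, 3.19 ÷ 0.49366 = 6.4619373658… L; 0.49366 has 5 s.f., so the result keeps min(2, 5) = 2 s.f.
Rounded to 2 significant figures: 6.5 L.

6.5 L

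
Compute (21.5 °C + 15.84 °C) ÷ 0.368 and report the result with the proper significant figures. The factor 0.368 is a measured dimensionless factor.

21.5 °C + 15.84 °C = 37.34 °C; the sum is limited to 1 decimal place (3 s.f.).
Carrying full precision, 37.34 ÷ 0.368 = 101.467391304… °C; 0.368 has 3 s.f., so the result keeps min(3, 3) = 3 s.f.
Rounded to 3 significant figures: 101 °C.

101 °C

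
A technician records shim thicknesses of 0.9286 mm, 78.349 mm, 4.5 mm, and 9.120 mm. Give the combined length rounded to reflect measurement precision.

92.9 mm

0.9286 mm + 78.349 mm + 4.5 mm + 9.120 mm = 92.8976 mm.
Addition/subtraction keeps the fewest decimal places: 0.9286 → 4 decimal places, 78.349 → 3 decimal places, 4.5 → 1 decimal place, 9.120 → 3 decimal places; limit is 1.
Rounded to 1 decimal place: 92.9 mm.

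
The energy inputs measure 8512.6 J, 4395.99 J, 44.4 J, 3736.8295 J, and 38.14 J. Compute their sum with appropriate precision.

8512.6 J + 4395.99 J + 44.4 J + 3736.8295 J + 38.14 J = 16727.9595 J.
Addition/subtraction keeps the fewest decimal places: 8512.6 → 1 decimal place, 4395.99 → 2 decimal places, 44.4 → 1 decimal place, 3736.8295 → 4 decimal places, 38.14 → 2 decimal places; limit is 1.
Rounded to 1 decimal place: 16728.0 J.

16728.0 J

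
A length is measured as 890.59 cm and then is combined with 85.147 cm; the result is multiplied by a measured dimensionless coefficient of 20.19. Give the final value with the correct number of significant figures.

1.970 × 10⁴ cm

890.59 cm + 85.147 cm = 975.737 cm; the sum is limited to 2 decimal places (5 s.f.).
Carrying full precision, 975.737 × 20.19 = 19700.13003 cm; 20.19 has 4 s.f., so the result keeps min(5, 4) = 4 s.f.
Rounded to 4 significant figures: 1.970 × 10⁴ cm.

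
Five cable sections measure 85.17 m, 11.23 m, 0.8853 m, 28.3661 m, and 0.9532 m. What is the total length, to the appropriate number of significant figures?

85.17 m + 11.23 m + 0.8853 m + 28.3661 m + 0.9532 m = 126.6046 m.
Addition/subtraction keeps the fewest decimal places: 85.17 → 2 decimal places, 11.23 → 2 decimal places, 0.8853 → 4 decimal places, 28.3661 → 4 decimal places, 0.9532 → 4 decimal places; limit is 2.
Rounded to 2 decimal places: 126.60 m.

126.60 m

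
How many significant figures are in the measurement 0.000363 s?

0.000363: leading zeros are not significant.

3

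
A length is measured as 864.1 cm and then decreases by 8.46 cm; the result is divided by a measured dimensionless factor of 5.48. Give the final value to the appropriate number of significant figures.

156 cm

864.1 cm − 8.46 cm = 855.64 cm; the difference is limited to 1 decimal place (4 s.f.).
Carrying full precision, 855.64 ÷ 5.48 = 156.138686131… cm; 5.48 has 3 s.f., so the result keeps min(4, 3) = 3 s.f.
Rounded to 3 significant figures: 156 cm.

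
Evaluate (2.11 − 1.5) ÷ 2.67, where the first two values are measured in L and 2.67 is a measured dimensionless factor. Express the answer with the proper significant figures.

0.2 L

2.11 L − 1.5 L = 0.61 L; the difference is limited to 1 decimal place (1 s.f.).
Carrying full precision, 0.61 ÷ 2.67 = 0.228464419476… L; 2.67 has 3 s.f., so the result keeps min(1, 3) = 1 s.f.
Rounded to 1 significant figure: 0.2 L.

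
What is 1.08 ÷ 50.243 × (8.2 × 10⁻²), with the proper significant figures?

0.0018

1.08 ÷ 50.243 × (8.2 × 10⁻²) = 0.0017626336007…
Multiplication/division keeps the fewest significant figures: 1.08 → 3 s.f., 50.243 → 5 s.f., 8.2 × 10⁻² → 2 s.f.; limit is 2.
Rounded to 2 significant figures: 0.0018.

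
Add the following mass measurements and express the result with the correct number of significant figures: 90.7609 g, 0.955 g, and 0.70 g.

92.42 g

90.7609 g + 0.955 g + 0.70 g = 92.4159 g.
Addition/subtraction keeps the fewest decimal places: 90.7609 → 4 decimal places, 0.955 → 3 decimal places, 0.70 → 2 decimal places; limit is 2.
Rounded to 2 decimal places: 92.42 g.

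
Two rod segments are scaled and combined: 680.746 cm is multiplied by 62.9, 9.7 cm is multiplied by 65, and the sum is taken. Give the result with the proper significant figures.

680.746 × 62.9 = 42818.9234 → 4.28 × 10⁴ cm (3 s.f., last digit at the 10^2 place).
9.7 × 65 = 630.5 → 6.3 × 10² cm (2 s.f., last digit at the 10^1 place).
Sum: 43449.4234 cm; keep the coarser place, 10^2.
Result: 4.34 × 10⁴ cm.

4.34 × 10⁴ cm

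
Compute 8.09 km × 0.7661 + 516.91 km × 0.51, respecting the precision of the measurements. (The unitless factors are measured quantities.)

8.09 × 0.7661 = 6.197749 → 6.20 km (3 s.f., last digit at the 10^-2 place).
516.91 × 0.51 = 263.6241 → 2.6 × 10² km (2 s.f., last digit at the 10^1 place).
Sum: 269.821849 km; keep the coarser place, 10^1.
Result: 2.7 × 10² km.

2.7 × 10² km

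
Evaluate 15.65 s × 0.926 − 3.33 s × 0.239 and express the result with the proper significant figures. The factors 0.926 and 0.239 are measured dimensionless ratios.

15.65 × 0.926 = 14.4919 → 14.5 s (3 s.f., last digit at the 10^-1 place).
3.33 × 0.239 = 0.79587 → 0.796 s (3 s.f., last digit at the 10^-3 place).
Difference: 13.69603 s; keep the coarser place, 10^-1.
Result: 13.7 s.

13.7 s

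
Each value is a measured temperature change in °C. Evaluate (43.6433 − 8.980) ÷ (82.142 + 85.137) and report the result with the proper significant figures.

0.20722

43.6433 − 8.980 = 34.6633, limited to 3 d.p. → 5 s.f.; 82.142 + 85.137 = 167.279, limited to 3 d.p. → 6 s.f.
Carrying full precision, 34.6633 ÷ 167.279 = 0.207218479307…; keep min(5, 6) = 5 s.f.
Rounded to 5 significant figures: 0.20722.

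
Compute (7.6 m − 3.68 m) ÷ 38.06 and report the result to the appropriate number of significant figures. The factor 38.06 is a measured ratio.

0.10 m

7.6 m − 3.68 m = 3.92 m; the difference is limited to 1 decimal place (2 s.f.).
Carrying full precision, 3.92 ÷ 38.06 = 0.102995270625… m; 38.06 has 4 s.f., so the result keeps min(2, 4) = 2 s.f.
Rounded to 2 significant figures: 0.10 m.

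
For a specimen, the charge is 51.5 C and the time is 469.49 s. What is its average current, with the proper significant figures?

0.110 A

average current = 51.5 C ÷ 469.49 s = 0.109693497199… A.
51.5 has 3 significant figures; 469.49 has 5.
Division/multiplication keeps the fewest: 3 significant figures.
Rounded: 0.110 A.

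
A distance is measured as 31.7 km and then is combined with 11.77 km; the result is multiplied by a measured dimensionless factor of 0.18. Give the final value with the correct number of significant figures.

31.7 km + 11.77 km = 43.47 km; the sum is limited to 1 decimal place (3 s.f.).
Carrying full precision, 43.47 × 0.18 = 7.8246 km; 0.18 has 2 s.f., so the result keeps min(3, 2) = 2 s.f.
Rounded to 2 significant figures: 7.8 km.

7.8 km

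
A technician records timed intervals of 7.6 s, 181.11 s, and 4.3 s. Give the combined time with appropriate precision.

193.0 s

7.6 s + 181.11 s + 4.3 s = 193.01 s.
Addition/subtraction keeps the fewest decimal places: 7.6 → 1 decimal place, 181.11 → 2 decimal places, 4.3 → 1 decimal place; limit is 1.
Rounded to 1 decimal place: 193.0 s.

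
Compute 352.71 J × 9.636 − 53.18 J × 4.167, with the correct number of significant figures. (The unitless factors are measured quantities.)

352.71 × 9.636 = 3398.71356 → 3399 J (4 s.f., last digit at the 10^0 place).
53.18 × 4.167 = 221.60106 → 221.6 J (4 s.f., last digit at the 10^-1 place).
Difference: 3177.1125 J; keep the coarser place, 10^0.
Result: 3177 J.

3177 J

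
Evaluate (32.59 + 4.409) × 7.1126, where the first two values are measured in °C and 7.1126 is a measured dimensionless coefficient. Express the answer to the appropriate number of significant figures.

32.59 °C + 4.409 °C = 36.999 °C; the sum is limited to 2 decimal places (4 s.f.).
Carrying full precision, 36.999 × 7.1126 = 263.1590874 °C; 7.1126 has 5 s.f., so the result keeps min(4, 5) = 4 s.f.
Rounded to 4 significant figures: 263.2 °C.

263.2 °C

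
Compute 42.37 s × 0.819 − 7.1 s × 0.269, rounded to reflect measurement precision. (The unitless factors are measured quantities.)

42.37 × 0.819 = 34.70103 → 34.7 s (3 s.f., last digit at the 10^-1 place).
7.1 × 0.269 = 1.9099 → 1.9 s (2 s.f., last digit at the 10^-1 place).
Difference: 32.79113 s; keep the coarser place, 10^-1.
Result: 32.8 s.

32.8 s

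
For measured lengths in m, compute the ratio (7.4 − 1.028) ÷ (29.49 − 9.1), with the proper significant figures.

0.31

7.4 − 1.028 = 6.372, limited to 1 d.p. → 2 s.f.; 29.49 − 9.1 = 20.39, limited to 1 d.p. → 3 s.f.
Carrying full precision, 6.372 ÷ 20.39 = 0.312506130456…; keep min(2, 3) = 2 s.f.
Rounded to 2 significant figures: 0.31.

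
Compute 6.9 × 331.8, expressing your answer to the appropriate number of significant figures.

2.3 × 10^3

6.9 × 331.8 = 2289.42
Multiplication/division keeps the fewest significant figures: 6.9 → 2 s.f., 331.8 → 4 s.f.; limit is 2.
Rounded to 2 significant figures: 2.3 × 10^3.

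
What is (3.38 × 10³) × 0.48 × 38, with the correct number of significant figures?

(3.38 × 10³) × 0.48 × 38 = 61651.2
Multiplication/division keeps the fewest significant figures: 3.38 × 10³ → 3 s.f., 0.48 → 2 s.f., 38 → 2 s.f.; limit is 2.
Rounded to 2 significant figures: 6.2 × 10⁴.

6.2 × 10⁴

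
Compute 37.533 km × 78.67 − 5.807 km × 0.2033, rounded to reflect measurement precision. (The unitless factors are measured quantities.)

37.533 × 78.67 = 2952.72111 → 2953 km (4 s.f., last digit at the 10^0 place).
5.807 × 0.2033 = 1.1805631 → 1.181 km (4 s.f., last digit at the 10^-3 place).
Difference: 2951.5405469 km; keep the coarser place, 10^0.
Result: 2952 km.

2952 km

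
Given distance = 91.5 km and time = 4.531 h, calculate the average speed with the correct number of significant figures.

average speed = 91.5 km ÷ 4.531 h = 20.194217612… km/h.
91.5 has 3 significant figures; 4.531 has 4.
Division/multiplication keeps the fewest: 3 significant figures.
Rounded: 20.2 km/h.

20.2 km/h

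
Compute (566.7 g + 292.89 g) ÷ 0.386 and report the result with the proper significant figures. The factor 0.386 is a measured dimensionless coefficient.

2.23 × 10^3 g

566.7 g + 292.89 g = 859.59 g; the sum is limited to 1 decimal place (4 s.f.).
Carrying full precision, 859.59 ÷ 0.386 = 2226.91709845… g; 0.386 has 3 s.f., so the result keeps min(4, 3) = 3 s.f.
Rounded to 3 significant figures: 2.23 × 10^3 g.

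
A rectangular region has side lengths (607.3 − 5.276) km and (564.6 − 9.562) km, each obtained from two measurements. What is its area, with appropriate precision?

3.341 × 10⁵ km²

607.3 − 5.276 = 602.024, limited to 1 d.p. → 4 s.f.; 564.6 − 9.562 = 555.038, limited to 1 d.p. → 4 s.f.
Carrying full precision, 602.024 × 555.038 = 334146.196912; keep min(4, 4) = 4 s.f.
Rounded to 4 significant figures: 3.341 × 10⁵ km².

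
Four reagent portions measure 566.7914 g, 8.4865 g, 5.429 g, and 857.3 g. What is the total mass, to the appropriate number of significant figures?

566.7914 g + 8.4865 g + 5.429 g + 857.3 g = 1438.0069 g.
Addition/subtraction keeps the fewest decimal places: 566.7914 → 4 decimal places, 8.4865 → 4 decimal places, 5.429 → 3 decimal places, 857.3 → 1 decimal place; limit is 1.
Rounded to 1 decimal place: 1438.0 g.

1438.0 g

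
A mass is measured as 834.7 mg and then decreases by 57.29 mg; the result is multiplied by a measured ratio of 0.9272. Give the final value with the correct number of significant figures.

720.8 mg

834.7 mg − 57.29 mg = 777.41 mg; the difference is limited to 1 decimal place (4 s.f.).
Carrying full precision, 777.41 × 0.9272 = 720.814552 mg; 0.9272 has 4 s.f., so the result keeps min(4, 4) = 4 s.f.
Rounded to 4 significant figures: 720.8 mg.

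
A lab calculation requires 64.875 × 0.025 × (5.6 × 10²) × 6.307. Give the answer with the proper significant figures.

64.875 × 0.025 × (5.6 × 10²) × 6.307 = 5728.33275
Multiplication/division keeps the fewest significant figures: 64.875 → 5 s.f., 0.025 → 2 s.f., 5.6 × 10² → 2 s.f., 6.307 → 4 s.f.; limit is 2.
Rounded to 2 significant figures: 5.7 × 10³.

5.7 × 10³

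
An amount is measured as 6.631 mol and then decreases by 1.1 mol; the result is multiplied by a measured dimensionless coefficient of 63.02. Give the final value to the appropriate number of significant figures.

3.5 × 10^2 mol

6.631 mol − 1.1 mol = 5.531 mol; the difference is limited to 1 decimal place (2 s.f.).
Carrying full precision, 5.531 × 63.02 = 348.56362 mol; 63.02 has 4 s.f., so the result keeps min(2, 4) = 2 s.f.
Rounded to 2 significant figures: 3.5 × 10^2 mol.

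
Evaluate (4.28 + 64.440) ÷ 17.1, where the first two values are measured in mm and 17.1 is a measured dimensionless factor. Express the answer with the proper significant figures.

4.28 mm + 64.440 mm = 68.720 mm; the sum is limited to 2 decimal places (4 s.f.).
Carrying full precision, 68.720 ÷ 17.1 = 4.01871345029… mm; 17.1 has 3 s.f., so the result keeps min(4, 3) = 3 s.f.
Rounded to 3 significant figures: 4.02 mm.

4.02 mm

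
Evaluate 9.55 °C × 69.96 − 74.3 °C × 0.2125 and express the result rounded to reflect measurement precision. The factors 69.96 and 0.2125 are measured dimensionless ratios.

652 °C

9.55 × 69.96 = 668.118 → 668 °C (3 s.f., last digit at the 10^0 place).
74.3 × 0.2125 = 15.78875 → 15.8 °C (3 s.f., last digit at the 10^-1 place).
Difference: 652.32925 °C; keep the coarser place, 10^0.
Result: 652 °C.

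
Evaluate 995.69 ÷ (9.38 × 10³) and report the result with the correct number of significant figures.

995.69 ÷ (9.38 × 10³) = 0.106150319829…
Multiplication/division keeps the fewest significant figures: 995.69 → 5 s.f., 9.38 × 10³ → 3 s.f.; limit is 3.
Rounded to 3 significant figures: 1.06 × 10⁻¹.

1.06 × 10⁻¹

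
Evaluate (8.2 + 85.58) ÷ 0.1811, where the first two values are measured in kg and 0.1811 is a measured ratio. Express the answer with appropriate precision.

8.2 kg + 85.58 kg = 93.78 kg; the sum is limited to 1 decimal place (3 s.f.).
Carrying full precision, 93.78 ÷ 0.1811 = 517.835450028… kg; 0.1811 has 4 s.f., so the result keeps min(3, 4) = 3 s.f.
Rounded to 3 significant figures: 5.18 × 10² kg.

5.18 × 10² kg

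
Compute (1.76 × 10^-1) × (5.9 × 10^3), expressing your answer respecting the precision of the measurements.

(1.76 × 10^-1) × (5.9 × 10^3) = 1038.4
Multiplication/division keeps the fewest significant figures: 1.76 × 10^-1 → 3 s.f., 5.9 × 10^3 → 2 s.f.; limit is 2.
Rounded to 2 significant figures: 1.0 × 10^3.

1.0 × 10^3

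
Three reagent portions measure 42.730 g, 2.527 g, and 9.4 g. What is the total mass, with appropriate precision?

42.730 g + 2.527 g + 9.4 g = 54.657 g.
Addition/subtraction keeps the fewest decimal places: 42.730 → 3 decimal places, 2.527 → 3 decimal places, 9.4 → 1 decimal place; limit is 1.
Rounded to 1 decimal place: 54.7 g.

54.7 g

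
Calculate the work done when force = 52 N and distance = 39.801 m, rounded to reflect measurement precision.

work done = 52 N × 39.801 m = 2069.652 J.
52 has 2 significant figures; 39.801 has 5.
Division/multiplication keeps the fewest: 2 significant figures.
Rounded: 2.1 × 10³ J.

2.1 × 10³ J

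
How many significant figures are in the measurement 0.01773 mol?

0.01773: leading zeros are not significant.

4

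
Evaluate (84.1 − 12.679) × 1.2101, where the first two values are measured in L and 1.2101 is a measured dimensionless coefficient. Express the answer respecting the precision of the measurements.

86.4 L

84.1 L − 12.679 L = 71.421 L; the difference is limited to 1 decimal place (3 s.f.).
Carrying full precision, 71.421 × 1.2101 = 86.4265521 L; 1.2101 has 5 s.f., so the result keeps min(3, 5) = 3 s.f.
Rounded to 3 significant figures: 86.4 L.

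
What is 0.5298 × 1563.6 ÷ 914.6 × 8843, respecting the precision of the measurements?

0.5298 × 1563.6 ÷ 914.6 × 8843 = 8009.51176584…
Multiplication/division keeps the fewest significant figures: 0.5298 → 4 s.f., 1563.6 → 5 s.f., 914.6 → 4 s.f., 8843 → 4 s.f.; limit is 4.
Rounded to 4 significant figures: 8010.

8010.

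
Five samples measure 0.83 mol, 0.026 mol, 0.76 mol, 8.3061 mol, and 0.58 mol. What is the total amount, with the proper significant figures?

10.50 mol

0.83 mol + 0.026 mol + 0.76 mol + 8.3061 mol + 0.58 mol = 10.5021 mol.
Addition/subtraction keeps the fewest decimal places: 0.83 → 2 decimal places, 0.026 → 3 decimal places, 0.76 → 2 decimal places, 8.3061 → 4 decimal places, 0.58 → 2 decimal places; limit is 2.
Rounded to 2 decimal places: 10.50 mol.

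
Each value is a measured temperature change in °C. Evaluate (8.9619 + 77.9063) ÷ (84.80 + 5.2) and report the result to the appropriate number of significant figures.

0.965

8.9619 + 77.9063 = 86.8682, limited to 4 d.p. → 6 s.f.; 84.80 + 5.2 = 90.00, limited to 1 d.p. → 3 s.f.
Carrying full precision, 86.8682 ÷ 90.00 = 0.965202222222…; keep min(6, 3) = 3 s.f.
Rounded to 3 significant figures: 0.965.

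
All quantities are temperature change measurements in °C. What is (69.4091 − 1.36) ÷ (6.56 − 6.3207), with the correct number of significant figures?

69.4091 − 1.36 = 68.0491, limited to 2 d.p. → 4 s.f.; 6.56 − 6.3207 = 0.2393, limited to 2 d.p. → 2 s.f.
Carrying full precision, 68.0491 ÷ 0.2393 = 284.367321354…; keep min(4, 2) = 2 s.f.
Rounded to 2 significant figures: 2.8 × 10^2.

2.8 × 10^2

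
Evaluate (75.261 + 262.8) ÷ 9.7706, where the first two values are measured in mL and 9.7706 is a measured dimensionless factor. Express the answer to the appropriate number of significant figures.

34.60 mL

75.261 mL + 262.8 mL = 338.061 mL; the sum is limited to 1 decimal place (4 s.f.).
Carrying full precision, 338.061 ÷ 9.7706 = 34.5998198678… mL; 9.7706 has 5 s.f., so the result keeps min(4, 5) = 4 s.f.
Rounded to 4 significant figures: 34.60 mL.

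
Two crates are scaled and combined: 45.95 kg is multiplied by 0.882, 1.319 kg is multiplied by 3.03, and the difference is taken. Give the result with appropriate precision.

36.5 kg

45.95 × 0.882 = 40.5279 → 40.5 kg (3 s.f., last digit at the 10^-1 place).
1.319 × 3.03 = 3.99657 → 4.00 kg (3 s.f., last digit at the 10^-2 place).
Difference: 36.53133 kg; keep the coarser place, 10^-1.
Result: 36.5 kg.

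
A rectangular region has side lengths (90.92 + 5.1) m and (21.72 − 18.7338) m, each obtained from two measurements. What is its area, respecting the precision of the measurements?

2.87 × 10^2 m²

90.92 + 5.1 = 96.02, limited to 1 d.p. → 3 s.f.; 21.72 − 18.7338 = 2.9862, limited to 2 d.p. → 3 s.f.
Carrying full precision, 96.02 × 2.9862 = 286.734924; keep min(3, 3) = 3 s.f.
Rounded to 3 significant figures: 2.87 × 10^2 m².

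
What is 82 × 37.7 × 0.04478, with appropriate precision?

1.4 × 10^2

82 × 37.7 × 0.04478 = 138.432892
Multiplication/division keeps the fewest significant figures: 82 → 2 s.f., 37.7 → 3 s.f., 0.04478 → 4 s.f.; limit is 2.
Rounded to 2 significant figures: 1.4 × 10^2.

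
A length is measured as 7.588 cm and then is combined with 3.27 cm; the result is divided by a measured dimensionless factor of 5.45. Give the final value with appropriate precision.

1.99 cm

7.588 cm + 3.27 cm = 10.858 cm; the sum is limited to 2 decimal places (4 s.f.).
Carrying full precision, 10.858 ÷ 5.45 = 1.99229357798… cm; 5.45 has 3 s.f., so the result keeps min(4, 3) = 3 s.f.
Rounded to 3 significant figures: 1.99 cm.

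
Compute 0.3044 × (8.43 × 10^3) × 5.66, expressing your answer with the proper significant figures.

1.45 × 10^4

0.3044 × (8.43 × 10^3) × 5.66 = 14524.08072
Multiplication/division keeps the fewest significant figures: 0.3044 → 4 s.f., 8.43 × 10^3 → 3 s.f., 5.66 → 3 s.f.; limit is 3.
Rounded to 3 significant figures: 1.45 × 10^4.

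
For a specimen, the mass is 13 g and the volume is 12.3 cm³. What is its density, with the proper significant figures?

density = 13 g ÷ 12.3 cm³ = 1.05691056911… g/cm³.
13 has 2 significant figures; 12.3 has 3.
Division/multiplication keeps the fewest: 2 significant figures.
Rounded: 1.1 g/cm³.

1.1 g/cm³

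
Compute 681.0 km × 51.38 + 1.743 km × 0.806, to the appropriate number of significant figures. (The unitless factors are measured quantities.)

3.499 × 10⁴ km

681.0 × 51.38 = 34989.78 → 3.499 × 10⁴ km (4 s.f., last digit at the 10^1 place).
1.743 × 0.806 = 1.404858 → 1.40 km (3 s.f., last digit at the 10^-2 place).
Sum: 34991.184858 km; keep the coarser place, 10^1.
Result: 3.499 × 10⁴ km.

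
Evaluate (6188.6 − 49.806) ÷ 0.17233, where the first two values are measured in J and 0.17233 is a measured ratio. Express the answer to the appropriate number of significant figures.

6188.6 J − 49.806 J = 6138.794 J; the difference is limited to 1 decimal place (5 s.f.).
Carrying full precision, 6138.794 ÷ 0.17233 = 35622.3176464… J; 0.17233 has 5 s.f., so the result keeps min(5, 5) = 5 s.f.
Rounded to 5 significant figures: 35622 J.

35622 J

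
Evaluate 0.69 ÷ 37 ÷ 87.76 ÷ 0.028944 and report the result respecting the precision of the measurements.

0.0073

0.69 ÷ 37 ÷ 87.76 ÷ 0.028944 = 0.00734162508472…
Multiplication/division keeps the fewest significant figures: 0.69 → 2 s.f., 37 → 2 s.f., 87.76 → 4 s.f., 0.028944 → 5 s.f.; limit is 2.
Rounded to 2 significant figures: 0.0073.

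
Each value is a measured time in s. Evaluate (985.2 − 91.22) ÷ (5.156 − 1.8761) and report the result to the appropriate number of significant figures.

272.6

985.2 − 91.22 = 893.98, limited to 1 d.p. → 4 s.f.; 5.156 − 1.8761 = 3.2799, limited to 3 d.p. → 4 s.f.
Carrying full precision, 893.98 ÷ 3.2799 = 272.563187902…; keep min(4, 4) = 4 s.f.
Rounded to 4 significant figures: 272.6.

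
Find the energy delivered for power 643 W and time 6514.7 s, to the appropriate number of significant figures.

4.19 × 10⁶ J

energy delivered = 643 W × 6514.7 s = 4188952.1 J.
643 has 3 significant figures; 6514.7 has 5.
Division/multiplication keeps the fewest: 3 significant figures.
Rounded: 4.19 × 10⁶ J.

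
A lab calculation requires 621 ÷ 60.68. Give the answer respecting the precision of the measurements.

621 ÷ 60.68 = 10.2340145023…
Multiplication/division keeps the fewest significant figures: 621 → 3 s.f., 60.68 → 4 s.f.; limit is 3.
Rounded to 3 significant figures: 10.2.

10.2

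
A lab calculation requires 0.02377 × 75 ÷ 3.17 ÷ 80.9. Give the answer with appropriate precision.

0.02377 × 75 ÷ 3.17 ÷ 80.9 = 0.00695156617392…
Multiplication/division keeps the fewest significant figures: 0.02377 → 4 s.f., 75 → 2 s.f., 3.17 → 3 s.f., 80.9 → 3 s.f.; limit is 2.
Rounded to 2 significant figures: 0.0070.

0.0070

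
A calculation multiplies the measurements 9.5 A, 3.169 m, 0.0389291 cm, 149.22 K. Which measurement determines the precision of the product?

9.5 A

9.5 A → 2 s.f.; 3.169 m → 4 s.f.; 0.0389291 cm → 6 s.f.; 149.22 K → 5 s.f.
The fewest is 2 significant figures, from 9.5 A.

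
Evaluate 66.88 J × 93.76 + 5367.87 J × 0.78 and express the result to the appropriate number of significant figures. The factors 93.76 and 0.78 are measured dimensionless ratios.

66.88 × 93.76 = 6270.6688 → 6271 J (4 s.f., last digit at the 10^0 place).
5367.87 × 0.78 = 4186.9386 → 4.2 × 10³ J (2 s.f., last digit at the 10^2 place).
Sum: 10457.6074 J; keep the coarser place, 10^2.
Result: 1.05 × 10⁴ J.

1.05 × 10⁴ J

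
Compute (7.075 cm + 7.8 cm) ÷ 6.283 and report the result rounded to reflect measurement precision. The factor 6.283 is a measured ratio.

7.075 cm + 7.8 cm = 14.875 cm; the sum is limited to 1 decimal place (3 s.f.).
Carrying full precision, 14.875 ÷ 6.283 = 2.3674996021… cm; 6.283 has 4 s.f., so the result keeps min(3, 4) = 3 s.f.
Rounded to 3 significant figures: 2.37 cm.

2.37 cm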